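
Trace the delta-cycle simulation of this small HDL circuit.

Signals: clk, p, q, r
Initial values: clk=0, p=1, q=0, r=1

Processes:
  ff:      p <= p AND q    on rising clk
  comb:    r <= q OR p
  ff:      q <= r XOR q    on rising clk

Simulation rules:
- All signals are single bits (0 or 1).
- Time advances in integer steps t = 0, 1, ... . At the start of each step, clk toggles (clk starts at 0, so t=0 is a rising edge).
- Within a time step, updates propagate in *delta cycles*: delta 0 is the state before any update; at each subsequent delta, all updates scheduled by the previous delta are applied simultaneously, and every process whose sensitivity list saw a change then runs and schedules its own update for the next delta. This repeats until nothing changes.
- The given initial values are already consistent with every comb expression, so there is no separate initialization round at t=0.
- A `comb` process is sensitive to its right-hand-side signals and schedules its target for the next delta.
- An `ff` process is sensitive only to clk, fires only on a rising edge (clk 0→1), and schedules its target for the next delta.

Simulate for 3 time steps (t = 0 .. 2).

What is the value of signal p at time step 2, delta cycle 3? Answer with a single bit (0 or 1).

t=0 Δ0: r=1 p=1 clk=0 q=0
  Δ1: clk:0→1
  Δ2: p:1→0, q:0→1
  (2Δ to stable)
t=1 Δ0: r=1 p=0 clk=1 q=1
  Δ1: clk:1→0
  (1Δ to stable)
t=2 Δ0: r=1 p=0 clk=0 q=1
  Δ1: clk:0→1
  Δ2: q:1→0
  Δ3: r:1→0
  (3Δ to stable)

0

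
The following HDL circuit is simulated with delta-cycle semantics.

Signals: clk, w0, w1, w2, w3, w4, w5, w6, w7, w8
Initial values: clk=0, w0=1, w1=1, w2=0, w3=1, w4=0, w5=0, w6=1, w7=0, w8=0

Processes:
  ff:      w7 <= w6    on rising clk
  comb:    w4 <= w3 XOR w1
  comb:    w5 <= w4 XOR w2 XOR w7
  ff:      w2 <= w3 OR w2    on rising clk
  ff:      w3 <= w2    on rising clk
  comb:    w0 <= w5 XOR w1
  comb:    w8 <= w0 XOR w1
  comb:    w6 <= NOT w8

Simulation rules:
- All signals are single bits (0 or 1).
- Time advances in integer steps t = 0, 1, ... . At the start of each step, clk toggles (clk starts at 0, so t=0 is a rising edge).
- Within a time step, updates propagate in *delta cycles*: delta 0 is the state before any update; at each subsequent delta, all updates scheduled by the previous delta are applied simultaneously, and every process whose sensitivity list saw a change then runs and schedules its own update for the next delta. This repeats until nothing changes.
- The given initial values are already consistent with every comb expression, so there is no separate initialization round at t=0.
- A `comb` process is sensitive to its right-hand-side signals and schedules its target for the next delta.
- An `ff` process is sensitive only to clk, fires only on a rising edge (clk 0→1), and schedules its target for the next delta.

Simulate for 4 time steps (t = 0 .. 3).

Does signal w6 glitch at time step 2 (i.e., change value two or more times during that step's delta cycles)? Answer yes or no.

[bits: w5,clk,w0,w1,w6,w7,w8,w2,w3,w4]
t=0: Δ0=0011100010 Δ1=0111100010 Δ2=0111110100 Δ3=0111110101 Δ4=1111110101 Δ5=1101110101 Δ6=1101111101 Δ7=1101011101 | 7Δ
t=1: Δ0=1101011101 Δ1=1001011101 | 1Δ
t=2: Δ0=1001011101 Δ1=1101011101 Δ2=1101001111 Δ3=0101001110 Δ4=1111001110 Δ5=1101000110 Δ6=1101101110 Δ7=1101001110 | 7Δ
t=3: Δ0=1101001110 Δ1=1001001110 | 1Δ

yes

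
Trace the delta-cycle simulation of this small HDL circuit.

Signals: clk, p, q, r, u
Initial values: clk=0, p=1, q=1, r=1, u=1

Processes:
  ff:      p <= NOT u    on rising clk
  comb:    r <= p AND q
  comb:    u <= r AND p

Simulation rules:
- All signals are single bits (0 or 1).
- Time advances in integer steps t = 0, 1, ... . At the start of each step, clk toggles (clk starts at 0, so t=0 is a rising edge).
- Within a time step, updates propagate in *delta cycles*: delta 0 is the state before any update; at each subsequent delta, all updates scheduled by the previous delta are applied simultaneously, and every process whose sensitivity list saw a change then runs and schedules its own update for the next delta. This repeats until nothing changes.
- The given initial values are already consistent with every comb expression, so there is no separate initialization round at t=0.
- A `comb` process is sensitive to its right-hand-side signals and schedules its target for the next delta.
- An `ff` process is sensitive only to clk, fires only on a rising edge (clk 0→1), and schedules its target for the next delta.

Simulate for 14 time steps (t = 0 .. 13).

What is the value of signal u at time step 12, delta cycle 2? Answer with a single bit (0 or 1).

t=0 Δ0: clk=0 p=1 q=1 r=1 u=1
  Δ1: clk:0→1
  Δ2: p:1→0
  Δ3: r:1→0, u:1→0
  (3Δ to stable)
t=1 Δ0: clk=1 p=0 q=1 r=0 u=0
  Δ1: clk:1→0
  (1Δ to stable)
t=2 Δ0: clk=0 p=0 q=1 r=0 u=0
  Δ1: clk:0→1
  Δ2: p:0→1
  Δ3: r:0→1
  Δ4: u:0→1
  (4Δ to stable)
t=3 Δ0: clk=1 p=1 q=1 r=1 u=1
  Δ1: clk:1→0
  (1Δ to stable)
t=4 Δ0: clk=0 p=1 q=1 r=1 u=1
  Δ1: clk:0→1
  Δ2: p:1→0
  Δ3: r:1→0, u:1→0
  (3Δ to stable)
t=5 Δ0: clk=1 p=0 q=1 r=0 u=0
  Δ1: clk:1→0
  (1Δ to stable)
t=6 Δ0: clk=0 p=0 q=1 r=0 u=0
  Δ1: clk:0→1
  Δ2: p:0→1
  Δ3: r:0→1
  Δ4: u:0→1
  (4Δ to stable)
t=7 Δ0: clk=1 p=1 q=1 r=1 u=1
  Δ1: clk:1→0
  (1Δ to stable)
t=8 Δ0: clk=0 p=1 q=1 r=1 u=1
  Δ1: clk:0→1
  Δ2: p:1→0
  Δ3: r:1→0, u:1→0
  (3Δ to stable)
t=9 Δ0: clk=1 p=0 q=1 r=0 u=0
  Δ1: clk:1→0
  (1Δ to stable)
t=10 Δ0: clk=0 p=0 q=1 r=0 u=0
  Δ1: clk:0→1
  Δ2: p:0→1
  Δ3: r:0→1
  Δ4: u:0→1
  (4Δ to stable)
t=11 Δ0: clk=1 p=1 q=1 r=1 u=1
  Δ1: clk:1→0
  (1Δ to stable)
t=12 Δ0: clk=0 p=1 q=1 r=1 u=1
  Δ1: clk:0→1
  Δ2: p:1→0
  Δ3: r:1→0, u:1→0
  (3Δ to stable)
t=13 Δ0: clk=1 p=0 q=1 r=0 u=0
  Δ1: clk:1→0
  (1Δ to stable)

1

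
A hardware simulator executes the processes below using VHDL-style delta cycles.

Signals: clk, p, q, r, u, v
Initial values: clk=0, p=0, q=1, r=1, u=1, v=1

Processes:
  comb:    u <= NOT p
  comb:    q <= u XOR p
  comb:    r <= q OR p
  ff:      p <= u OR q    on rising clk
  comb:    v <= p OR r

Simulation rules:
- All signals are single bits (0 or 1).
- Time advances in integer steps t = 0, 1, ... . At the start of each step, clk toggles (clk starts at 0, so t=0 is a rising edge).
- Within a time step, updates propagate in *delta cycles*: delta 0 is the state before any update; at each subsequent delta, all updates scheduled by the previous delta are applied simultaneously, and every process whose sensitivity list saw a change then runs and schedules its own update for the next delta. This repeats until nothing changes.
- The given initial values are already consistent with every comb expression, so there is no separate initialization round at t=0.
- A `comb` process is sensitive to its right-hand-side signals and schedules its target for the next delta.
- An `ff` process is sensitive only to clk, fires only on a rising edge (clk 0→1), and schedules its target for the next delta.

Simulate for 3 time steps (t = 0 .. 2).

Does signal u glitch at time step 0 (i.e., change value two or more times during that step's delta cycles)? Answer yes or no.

no

[bits: r,p,u,clk,q,v]
t=0: Δ0=101011 Δ1=101111 Δ2=111111 Δ3=110101 Δ4=110111 | 4Δ
t=1: Δ0=110111 Δ1=110011 | 1Δ
t=2: Δ0=110011 Δ1=110111 | 1Δ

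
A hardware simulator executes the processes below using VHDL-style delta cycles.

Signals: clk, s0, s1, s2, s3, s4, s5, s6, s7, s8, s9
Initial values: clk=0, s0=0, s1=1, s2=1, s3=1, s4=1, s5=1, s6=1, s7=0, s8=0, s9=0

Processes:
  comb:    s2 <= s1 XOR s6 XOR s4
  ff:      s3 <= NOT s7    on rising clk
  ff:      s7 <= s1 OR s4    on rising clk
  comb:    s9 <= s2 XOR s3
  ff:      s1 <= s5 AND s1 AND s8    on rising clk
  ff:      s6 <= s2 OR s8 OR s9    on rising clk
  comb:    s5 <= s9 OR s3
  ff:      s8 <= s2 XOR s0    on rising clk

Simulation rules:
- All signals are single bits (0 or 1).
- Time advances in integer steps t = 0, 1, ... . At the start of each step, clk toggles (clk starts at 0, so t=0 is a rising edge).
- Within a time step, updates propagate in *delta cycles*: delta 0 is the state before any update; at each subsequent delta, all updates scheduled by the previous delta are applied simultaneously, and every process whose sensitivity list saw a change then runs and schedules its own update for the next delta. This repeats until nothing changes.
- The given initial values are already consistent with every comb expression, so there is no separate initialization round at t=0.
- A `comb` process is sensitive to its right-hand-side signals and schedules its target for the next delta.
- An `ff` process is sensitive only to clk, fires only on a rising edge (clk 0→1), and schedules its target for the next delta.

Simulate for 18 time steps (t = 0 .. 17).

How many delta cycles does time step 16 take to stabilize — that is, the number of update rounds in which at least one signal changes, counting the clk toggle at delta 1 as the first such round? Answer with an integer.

t=0 Δ0: s5=1 s7=0 s0=0 s9=0 s3=1 s6=1 s8=0 s2=1 s4=1 s1=1 clk=0
  Δ1: clk:0→1
  Δ2: s7:0→1, s8:0→1, s1:1→0
  Δ3: s2:1→0
  Δ4: s9:0→1
  (4Δ to stable)
t=1 Δ0: s5=1 s7=1 s0=0 s9=1 s3=1 s6=1 s8=1 s2=0 s4=1 s1=0 clk=1
  Δ1: clk:1→0
  (1Δ to stable)
t=2 Δ0: s5=1 s7=1 s0=0 s9=1 s3=1 s6=1 s8=1 s2=0 s4=1 s1=0 clk=0
  Δ1: clk:0→1
  Δ2: s3:1→0, s8:1→0
  Δ3: s9:1→0
  Δ4: s5:1→0
  (4Δ to stable)
t=3 Δ0: s5=0 s7=1 s0=0 s9=0 s3=0 s6=1 s8=0 s2=0 s4=1 s1=0 clk=1
  Δ1: clk:1→0
  (1Δ to stable)
t=4 Δ0: s5=0 s7=1 s0=0 s9=0 s3=0 s6=1 s8=0 s2=0 s4=1 s1=0 clk=0
  Δ1: clk:0→1
  Δ2: s6:1→0
  Δ3: s2:0→1
  Δ4: s9:0→1
  Δ5: s5:0→1
  (5Δ to stable)
t=5 Δ0: s5=1 s7=1 s0=0 s9=1 s3=0 s6=0 s8=0 s2=1 s4=1 s1=0 clk=1
  Δ1: clk:1→0
  (1Δ to stable)
t=6 Δ0: s5=1 s7=1 s0=0 s9=1 s3=0 s6=0 s8=0 s2=1 s4=1 s1=0 clk=0
  Δ1: clk:0→1
  Δ2: s6:0→1, s8:0→1
  Δ3: s2:1→0
  Δ4: s9:1→0
  Δ5: s5:1→0
  (5Δ to stable)
t=7 Δ0: s5=0 s7=1 s0=0 s9=0 s3=0 s6=1 s8=1 s2=0 s4=1 s1=0 clk=1
  Δ1: clk:1→0
  (1Δ to stable)
t=8 Δ0: s5=0 s7=1 s0=0 s9=0 s3=0 s6=1 s8=1 s2=0 s4=1 s1=0 clk=0
  Δ1: clk:0→1
  Δ2: s8:1→0
  (2Δ to stable)
t=9 Δ0: s5=0 s7=1 s0=0 s9=0 s3=0 s6=1 s8=0 s2=0 s4=1 s1=0 clk=1
  Δ1: clk:1→0
  (1Δ to stable)
t=10 Δ0: s5=0 s7=1 s0=0 s9=0 s3=0 s6=1 s8=0 s2=0 s4=1 s1=0 clk=0
  Δ1: clk:0→1
  Δ2: s6:1→0
  Δ3: s2:0→1
  Δ4: s9:0→1
  Δ5: s5:0→1
  (5Δ to stable)
t=11 Δ0: s5=1 s7=1 s0=0 s9=1 s3=0 s6=0 s8=0 s2=1 s4=1 s1=0 clk=1
  Δ1: clk:1→0
  (1Δ to stable)
t=12 Δ0: s5=1 s7=1 s0=0 s9=1 s3=0 s6=0 s8=0 s2=1 s4=1 s1=0 clk=0
  Δ1: clk:0→1
  Δ2: s6:0→1, s8:0→1
  Δ3: s2:1→0
  Δ4: s9:1→0
  Δ5: s5:1→0
  (5Δ to stable)
t=13 Δ0: s5=0 s7=1 s0=0 s9=0 s3=0 s6=1 s8=1 s2=0 s4=1 s1=0 clk=1
  Δ1: clk:1→0
  (1Δ to stable)
t=14 Δ0: s5=0 s7=1 s0=0 s9=0 s3=0 s6=1 s8=1 s2=0 s4=1 s1=0 clk=0
  Δ1: clk:0→1
  Δ2: s8:1→0
  (2Δ to stable)
t=15 Δ0: s5=0 s7=1 s0=0 s9=0 s3=0 s6=1 s8=0 s2=0 s4=1 s1=0 clk=1
  Δ1: clk:1→0
  (1Δ to stable)
t=16 Δ0: s5=0 s7=1 s0=0 s9=0 s3=0 s6=1 s8=0 s2=0 s4=1 s1=0 clk=0
  Δ1: clk:0→1
  Δ2: s6:1→0
  Δ3: s2:0→1
  Δ4: s9:0→1
  Δ5: s5:0→1
  (5Δ to stable)
t=17 Δ0: s5=1 s7=1 s0=0 s9=1 s3=0 s6=0 s8=0 s2=1 s4=1 s1=0 clk=1
  Δ1: clk:1→0
  (1Δ to stable)

5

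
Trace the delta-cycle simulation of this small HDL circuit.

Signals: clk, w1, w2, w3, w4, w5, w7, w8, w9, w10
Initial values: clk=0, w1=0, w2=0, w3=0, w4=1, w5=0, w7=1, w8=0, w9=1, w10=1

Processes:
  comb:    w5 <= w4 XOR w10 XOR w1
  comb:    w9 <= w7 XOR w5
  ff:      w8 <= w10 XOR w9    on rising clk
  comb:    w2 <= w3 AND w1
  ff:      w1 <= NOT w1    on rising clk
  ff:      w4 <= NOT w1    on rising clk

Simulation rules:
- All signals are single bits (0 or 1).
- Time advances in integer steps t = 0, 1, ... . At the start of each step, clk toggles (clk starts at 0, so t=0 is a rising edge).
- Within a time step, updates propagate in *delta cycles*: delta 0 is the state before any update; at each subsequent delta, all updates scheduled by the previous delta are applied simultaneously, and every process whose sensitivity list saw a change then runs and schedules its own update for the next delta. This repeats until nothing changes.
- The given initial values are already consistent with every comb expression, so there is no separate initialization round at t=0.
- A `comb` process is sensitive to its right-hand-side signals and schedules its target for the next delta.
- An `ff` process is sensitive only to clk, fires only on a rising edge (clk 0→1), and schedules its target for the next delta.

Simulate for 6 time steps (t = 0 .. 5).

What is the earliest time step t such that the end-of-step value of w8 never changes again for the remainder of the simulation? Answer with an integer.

2

t=0 Δ0: w5=0 w7=1 w10=1 w2=0 clk=0 w1=0 w8=0 w9=1 w4=1 w3=0
  Δ1: clk:0→1
  Δ2: w1:0→1
  Δ3: w5:0→1
  Δ4: w9:1→0
  (4Δ to stable)
t=1 Δ0: w5=1 w7=1 w10=1 w2=0 clk=1 w1=1 w8=0 w9=0 w4=1 w3=0
  Δ1: clk:1→0
  (1Δ to stable)
t=2 Δ0: w5=1 w7=1 w10=1 w2=0 clk=0 w1=1 w8=0 w9=0 w4=1 w3=0
  Δ1: clk:0→1
  Δ2: w1:1→0, w8:0→1, w4:1→0
  (2Δ to stable)
t=3 Δ0: w5=1 w7=1 w10=1 w2=0 clk=1 w1=0 w8=1 w9=0 w4=0 w3=0
  Δ1: clk:1→0
  (1Δ to stable)
t=4 Δ0: w5=1 w7=1 w10=1 w2=0 clk=0 w1=0 w8=1 w9=0 w4=0 w3=0
  Δ1: clk:0→1
  Δ2: w1:0→1, w4:0→1
  (2Δ to stable)
t=5 Δ0: w5=1 w7=1 w10=1 w2=0 clk=1 w1=1 w8=1 w9=0 w4=1 w3=0
  Δ1: clk:1→0
  (1Δ to stable)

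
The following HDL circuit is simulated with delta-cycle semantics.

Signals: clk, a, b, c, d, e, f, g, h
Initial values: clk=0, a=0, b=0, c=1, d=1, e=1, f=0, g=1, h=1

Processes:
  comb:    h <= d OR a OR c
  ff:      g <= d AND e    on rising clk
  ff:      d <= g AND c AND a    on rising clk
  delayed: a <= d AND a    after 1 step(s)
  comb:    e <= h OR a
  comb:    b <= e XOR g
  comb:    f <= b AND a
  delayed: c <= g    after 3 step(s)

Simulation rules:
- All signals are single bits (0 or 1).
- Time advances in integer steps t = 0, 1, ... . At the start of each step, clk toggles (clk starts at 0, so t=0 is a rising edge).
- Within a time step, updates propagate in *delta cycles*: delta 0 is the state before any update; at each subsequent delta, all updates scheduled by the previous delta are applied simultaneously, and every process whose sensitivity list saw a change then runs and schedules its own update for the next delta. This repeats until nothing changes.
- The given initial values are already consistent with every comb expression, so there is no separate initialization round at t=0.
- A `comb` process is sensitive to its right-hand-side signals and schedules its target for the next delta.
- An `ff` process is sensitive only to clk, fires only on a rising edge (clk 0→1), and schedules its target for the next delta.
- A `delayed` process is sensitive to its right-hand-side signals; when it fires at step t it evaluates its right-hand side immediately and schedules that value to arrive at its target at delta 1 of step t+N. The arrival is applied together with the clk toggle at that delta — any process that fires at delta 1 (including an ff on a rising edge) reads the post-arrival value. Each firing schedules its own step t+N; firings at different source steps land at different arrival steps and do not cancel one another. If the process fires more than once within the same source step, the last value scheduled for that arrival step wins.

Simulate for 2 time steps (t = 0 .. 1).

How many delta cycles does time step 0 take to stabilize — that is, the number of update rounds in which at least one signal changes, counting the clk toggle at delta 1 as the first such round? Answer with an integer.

[bits: g,d,c,clk,f,e,b,h,a]
t=0: Δ0=111001010 Δ1=111101010 Δ2=101101010 | 2Δ
t=1: Δ0=101101010 Δ1=101001010 | 1Δ

2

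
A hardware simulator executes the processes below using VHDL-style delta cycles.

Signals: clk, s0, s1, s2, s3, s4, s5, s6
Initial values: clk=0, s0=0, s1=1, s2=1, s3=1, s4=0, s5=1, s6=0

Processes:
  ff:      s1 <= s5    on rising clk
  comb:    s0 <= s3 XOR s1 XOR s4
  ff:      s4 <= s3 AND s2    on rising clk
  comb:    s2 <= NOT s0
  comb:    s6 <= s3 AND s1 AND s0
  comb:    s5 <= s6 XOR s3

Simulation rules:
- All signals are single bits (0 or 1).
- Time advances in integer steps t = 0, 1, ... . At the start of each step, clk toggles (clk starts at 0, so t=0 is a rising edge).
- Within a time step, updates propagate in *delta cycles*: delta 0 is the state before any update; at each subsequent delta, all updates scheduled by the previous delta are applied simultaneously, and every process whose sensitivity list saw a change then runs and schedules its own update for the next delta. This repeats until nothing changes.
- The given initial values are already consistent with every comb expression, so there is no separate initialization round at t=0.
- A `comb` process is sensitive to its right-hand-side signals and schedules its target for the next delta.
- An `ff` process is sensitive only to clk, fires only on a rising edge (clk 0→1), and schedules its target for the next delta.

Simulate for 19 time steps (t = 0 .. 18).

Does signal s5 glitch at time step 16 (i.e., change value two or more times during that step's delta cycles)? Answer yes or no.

yes

t0.Δ0 s2=1 s5=1 s3=1 s4=0 s1=1 s6=0 s0=0 clk=0
t0.Δ1 s2=1 s5=1 s3=1 s4=0 s1=1 s6=0 s0=0 clk=1
t0.Δ2 s2=1 s5=1 s3=1 s4=1 s1=1 s6=0 s0=0 clk=1
t0.Δ3 s2=1 s5=1 s3=1 s4=1 s1=1 s6=0 s0=1 clk=1
t0.Δ4 s2=0 s5=1 s3=1 s4=1 s1=1 s6=1 s0=1 clk=1
t0.Δ5 s2=0 s5=0 s3=1 s4=1 s1=1 s6=1 s0=1 clk=1
t1.Δ0 s2=0 s5=0 s3=1 s4=1 s1=1 s6=1 s0=1 clk=1
t1.Δ1 s2=0 s5=0 s3=1 s4=1 s1=1 s6=1 s0=1 clk=0
t2.Δ0 s2=0 s5=0 s3=1 s4=1 s1=1 s6=1 s0=1 clk=0
t2.Δ1 s2=0 s5=0 s3=1 s4=1 s1=1 s6=1 s0=1 clk=1
t2.Δ2 s2=0 s5=0 s3=1 s4=0 s1=0 s6=1 s0=1 clk=1
t2.Δ3 s2=0 s5=0 s3=1 s4=0 s1=0 s6=0 s0=1 clk=1
t2.Δ4 s2=0 s5=1 s3=1 s4=0 s1=0 s6=0 s0=1 clk=1
t3.Δ0 s2=0 s5=1 s3=1 s4=0 s1=0 s6=0 s0=1 clk=1
t3.Δ1 s2=0 s5=1 s3=1 s4=0 s1=0 s6=0 s0=1 clk=0
t4.Δ0 s2=0 s5=1 s3=1 s4=0 s1=0 s6=0 s0=1 clk=0
t4.Δ1 s2=0 s5=1 s3=1 s4=0 s1=0 s6=0 s0=1 clk=1
t4.Δ2 s2=0 s5=1 s3=1 s4=0 s1=1 s6=0 s0=1 clk=1
t4.Δ3 s2=0 s5=1 s3=1 s4=0 s1=1 s6=1 s0=0 clk=1
t4.Δ4 s2=1 s5=0 s3=1 s4=0 s1=1 s6=0 s0=0 clk=1
t4.Δ5 s2=1 s5=1 s3=1 s4=0 s1=1 s6=0 s0=0 clk=1
t5.Δ0 s2=1 s5=1 s3=1 s4=0 s1=1 s6=0 s0=0 clk=1
t5.Δ1 s2=1 s5=1 s3=1 s4=0 s1=1 s6=0 s0=0 clk=0
t6.Δ0 s2=1 s5=1 s3=1 s4=0 s1=1 s6=0 s0=0 clk=0
t6.Δ1 s2=1 s5=1 s3=1 s4=0 s1=1 s6=0 s0=0 clk=1
t6.Δ2 s2=1 s5=1 s3=1 s4=1 s1=1 s6=0 s0=0 clk=1
t6.Δ3 s2=1 s5=1 s3=1 s4=1 s1=1 s6=0 s0=1 clk=1
t6.Δ4 s2=0 s5=1 s3=1 s4=1 s1=1 s6=1 s0=1 clk=1
t6.Δ5 s2=0 s5=0 s3=1 s4=1 s1=1 s6=1 s0=1 clk=1
t7.Δ0 s2=0 s5=0 s3=1 s4=1 s1=1 s6=1 s0=1 clk=1
t7.Δ1 s2=0 s5=0 s3=1 s4=1 s1=1 s6=1 s0=1 clk=0
t8.Δ0 s2=0 s5=0 s3=1 s4=1 s1=1 s6=1 s0=1 clk=0
t8.Δ1 s2=0 s5=0 s3=1 s4=1 s1=1 s6=1 s0=1 clk=1
t8.Δ2 s2=0 s5=0 s3=1 s4=0 s1=0 s6=1 s0=1 clk=1
t8.Δ3 s2=0 s5=0 s3=1 s4=0 s1=0 s6=0 s0=1 clk=1
t8.Δ4 s2=0 s5=1 s3=1 s4=0 s1=0 s6=0 s0=1 clk=1
t9.Δ0 s2=0 s5=1 s3=1 s4=0 s1=0 s6=0 s0=1 clk=1
t9.Δ1 s2=0 s5=1 s3=1 s4=0 s1=0 s6=0 s0=1 clk=0
t10.Δ0 s2=0 s5=1 s3=1 s4=0 s1=0 s6=0 s0=1 clk=0
t10.Δ1 s2=0 s5=1 s3=1 s4=0 s1=0 s6=0 s0=1 clk=1
t10.Δ2 s2=0 s5=1 s3=1 s4=0 s1=1 s6=0 s0=1 clk=1
t10.Δ3 s2=0 s5=1 s3=1 s4=0 s1=1 s6=1 s0=0 clk=1
t10.Δ4 s2=1 s5=0 s3=1 s4=0 s1=1 s6=0 s0=0 clk=1
t10.Δ5 s2=1 s5=1 s3=1 s4=0 s1=1 s6=0 s0=0 clk=1
t11.Δ0 s2=1 s5=1 s3=1 s4=0 s1=1 s6=0 s0=0 clk=1
t11.Δ1 s2=1 s5=1 s3=1 s4=0 s1=1 s6=0 s0=0 clk=0
t12.Δ0 s2=1 s5=1 s3=1 s4=0 s1=1 s6=0 s0=0 clk=0
t12.Δ1 s2=1 s5=1 s3=1 s4=0 s1=1 s6=0 s0=0 clk=1
t12.Δ2 s2=1 s5=1 s3=1 s4=1 s1=1 s6=0 s0=0 clk=1
t12.Δ3 s2=1 s5=1 s3=1 s4=1 s1=1 s6=0 s0=1 clk=1
t12.Δ4 s2=0 s5=1 s3=1 s4=1 s1=1 s6=1 s0=1 clk=1
t12.Δ5 s2=0 s5=0 s3=1 s4=1 s1=1 s6=1 s0=1 clk=1
t13.Δ0 s2=0 s5=0 s3=1 s4=1 s1=1 s6=1 s0=1 clk=1
t13.Δ1 s2=0 s5=0 s3=1 s4=1 s1=1 s6=1 s0=1 clk=0
t14.Δ0 s2=0 s5=0 s3=1 s4=1 s1=1 s6=1 s0=1 clk=0
t14.Δ1 s2=0 s5=0 s3=1 s4=1 s1=1 s6=1 s0=1 clk=1
t14.Δ2 s2=0 s5=0 s3=1 s4=0 s1=0 s6=1 s0=1 clk=1
t14.Δ3 s2=0 s5=0 s3=1 s4=0 s1=0 s6=0 s0=1 clk=1
t14.Δ4 s2=0 s5=1 s3=1 s4=0 s1=0 s6=0 s0=1 clk=1
t15.Δ0 s2=0 s5=1 s3=1 s4=0 s1=0 s6=0 s0=1 clk=1
t15.Δ1 s2=0 s5=1 s3=1 s4=0 s1=0 s6=0 s0=1 clk=0
t16.Δ0 s2=0 s5=1 s3=1 s4=0 s1=0 s6=0 s0=1 clk=0
t16.Δ1 s2=0 s5=1 s3=1 s4=0 s1=0 s6=0 s0=1 clk=1
t16.Δ2 s2=0 s5=1 s3=1 s4=0 s1=1 s6=0 s0=1 clk=1
t16.Δ3 s2=0 s5=1 s3=1 s4=0 s1=1 s6=1 s0=0 clk=1
t16.Δ4 s2=1 s5=0 s3=1 s4=0 s1=1 s6=0 s0=0 clk=1
t16.Δ5 s2=1 s5=1 s3=1 s4=0 s1=1 s6=0 s0=0 clk=1
t17.Δ0 s2=1 s5=1 s3=1 s4=0 s1=1 s6=0 s0=0 clk=1
t17.Δ1 s2=1 s5=1 s3=1 s4=0 s1=1 s6=0 s0=0 clk=0
t18.Δ0 s2=1 s5=1 s3=1 s4=0 s1=1 s6=0 s0=0 clk=0
t18.Δ1 s2=1 s5=1 s3=1 s4=0 s1=1 s6=0 s0=0 clk=1
t18.Δ2 s2=1 s5=1 s3=1 s4=1 s1=1 s6=0 s0=0 clk=1
t18.Δ3 s2=1 s5=1 s3=1 s4=1 s1=1 s6=0 s0=1 clk=1
t18.Δ4 s2=0 s5=1 s3=1 s4=1 s1=1 s6=1 s0=1 clk=1
t18.Δ5 s2=0 s5=0 s3=1 s4=1 s1=1 s6=1 s0=1 clk=1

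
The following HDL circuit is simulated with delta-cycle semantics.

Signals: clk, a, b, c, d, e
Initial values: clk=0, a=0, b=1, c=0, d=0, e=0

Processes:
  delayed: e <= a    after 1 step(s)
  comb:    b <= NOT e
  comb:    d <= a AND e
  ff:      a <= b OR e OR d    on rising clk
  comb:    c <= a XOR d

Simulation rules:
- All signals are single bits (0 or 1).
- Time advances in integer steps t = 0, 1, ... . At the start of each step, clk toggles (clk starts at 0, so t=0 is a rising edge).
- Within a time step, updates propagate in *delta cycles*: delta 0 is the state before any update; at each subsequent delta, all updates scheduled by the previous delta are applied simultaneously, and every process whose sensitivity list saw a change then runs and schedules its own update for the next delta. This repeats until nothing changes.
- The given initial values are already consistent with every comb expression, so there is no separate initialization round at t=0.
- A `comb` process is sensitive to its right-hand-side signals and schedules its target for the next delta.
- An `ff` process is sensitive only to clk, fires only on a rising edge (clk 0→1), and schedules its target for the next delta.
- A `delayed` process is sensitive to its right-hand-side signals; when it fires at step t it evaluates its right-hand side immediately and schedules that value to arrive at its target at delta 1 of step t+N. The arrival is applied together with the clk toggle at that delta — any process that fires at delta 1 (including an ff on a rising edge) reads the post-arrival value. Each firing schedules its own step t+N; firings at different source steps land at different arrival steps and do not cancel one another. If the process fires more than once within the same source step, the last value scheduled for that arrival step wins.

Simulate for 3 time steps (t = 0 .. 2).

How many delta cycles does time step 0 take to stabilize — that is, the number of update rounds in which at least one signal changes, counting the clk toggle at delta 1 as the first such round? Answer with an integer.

[bits: c,clk,a,e,d,b]
t=0: Δ0=000001 Δ1=010001 Δ2=011001 Δ3=111001 | 3Δ
t=1: Δ0=111001 Δ1=101101 Δ2=101110 Δ3=001110 | 3Δ
t=2: Δ0=001110 Δ1=011110 | 1Δ

3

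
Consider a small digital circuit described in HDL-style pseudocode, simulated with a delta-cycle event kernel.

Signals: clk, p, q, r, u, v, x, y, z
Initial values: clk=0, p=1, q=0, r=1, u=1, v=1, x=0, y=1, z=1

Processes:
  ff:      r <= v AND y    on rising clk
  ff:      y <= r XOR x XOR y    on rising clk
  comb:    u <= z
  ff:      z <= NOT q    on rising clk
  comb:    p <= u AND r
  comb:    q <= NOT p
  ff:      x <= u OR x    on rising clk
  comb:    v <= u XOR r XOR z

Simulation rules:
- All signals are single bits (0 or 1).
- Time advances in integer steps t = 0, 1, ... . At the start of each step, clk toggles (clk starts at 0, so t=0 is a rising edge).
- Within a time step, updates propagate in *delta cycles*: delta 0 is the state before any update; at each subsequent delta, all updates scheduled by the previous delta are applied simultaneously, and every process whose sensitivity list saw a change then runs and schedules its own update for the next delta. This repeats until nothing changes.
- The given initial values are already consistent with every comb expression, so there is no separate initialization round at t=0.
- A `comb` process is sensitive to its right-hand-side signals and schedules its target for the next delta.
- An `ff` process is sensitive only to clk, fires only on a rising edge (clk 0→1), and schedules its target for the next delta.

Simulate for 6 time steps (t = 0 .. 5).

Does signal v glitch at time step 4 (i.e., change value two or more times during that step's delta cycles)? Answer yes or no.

yes

[bits: z,v,clk,p,u,q,y,r,x]
t=0: Δ0=110110110 Δ1=111110110 Δ2=111110011 | 2Δ
t=1: Δ0=111110011 Δ1=110110011 | 1Δ
t=2: Δ0=110110011 Δ1=111110011 Δ2=111110001 Δ3=101010001 Δ4=101011001 | 4Δ
t=3: Δ0=101011001 Δ1=100011001 | 1Δ
t=4: Δ0=100011001 Δ1=101011001 Δ2=001011101 Δ3=011001101 Δ4=001001101 | 4Δ
t=5: Δ0=001001101 Δ1=000001101 | 1Δ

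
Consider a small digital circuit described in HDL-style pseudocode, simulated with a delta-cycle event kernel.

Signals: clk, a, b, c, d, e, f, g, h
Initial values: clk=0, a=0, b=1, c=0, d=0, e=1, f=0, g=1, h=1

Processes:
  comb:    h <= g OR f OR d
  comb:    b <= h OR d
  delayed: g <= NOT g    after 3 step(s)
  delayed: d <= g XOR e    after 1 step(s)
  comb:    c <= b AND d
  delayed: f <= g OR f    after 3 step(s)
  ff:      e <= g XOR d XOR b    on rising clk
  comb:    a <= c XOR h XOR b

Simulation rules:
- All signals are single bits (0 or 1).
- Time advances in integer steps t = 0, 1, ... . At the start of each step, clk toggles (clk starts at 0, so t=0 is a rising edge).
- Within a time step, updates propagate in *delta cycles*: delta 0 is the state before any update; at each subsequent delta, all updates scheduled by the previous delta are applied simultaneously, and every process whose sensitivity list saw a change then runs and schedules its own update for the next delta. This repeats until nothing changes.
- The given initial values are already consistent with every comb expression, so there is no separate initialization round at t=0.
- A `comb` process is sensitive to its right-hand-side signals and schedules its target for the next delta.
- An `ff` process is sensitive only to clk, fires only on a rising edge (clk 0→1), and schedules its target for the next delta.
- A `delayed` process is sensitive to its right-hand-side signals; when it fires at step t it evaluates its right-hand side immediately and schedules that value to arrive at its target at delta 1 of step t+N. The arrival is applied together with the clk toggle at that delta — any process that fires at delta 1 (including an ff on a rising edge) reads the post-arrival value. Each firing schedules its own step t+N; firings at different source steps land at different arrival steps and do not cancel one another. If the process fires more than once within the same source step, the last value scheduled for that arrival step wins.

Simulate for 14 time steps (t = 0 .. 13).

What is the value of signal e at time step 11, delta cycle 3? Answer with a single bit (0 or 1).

1

t=0 Δ0: clk=0 h=1 c=0 f=0 b=1 g=1 a=0 d=0 e=1
  Δ1: clk:0→1
  Δ2: e:1→0
  (2Δ to stable)
t=1 Δ0: clk=1 h=1 c=0 f=0 b=1 g=1 a=0 d=0 e=0
  Δ1: clk:1→0, d:0→1
  Δ2: c:0→1
  Δ3: a:0→1
  (3Δ to stable)
t=2 Δ0: clk=0 h=1 c=1 f=0 b=1 g=1 a=1 d=1 e=0
  Δ1: clk:0→1
  Δ2: e:0→1
  (2Δ to stable)
t=3 Δ0: clk=1 h=1 c=1 f=0 b=1 g=1 a=1 d=1 e=1
  Δ1: clk:1→0, d:1→0
  Δ2: c:1→0
  Δ3: a:1→0
  (3Δ to stable)
t=4 Δ0: clk=0 h=1 c=0 f=0 b=1 g=1 a=0 d=0 e=1
  Δ1: clk:0→1
  Δ2: e:1→0
  (2Δ to stable)
t=5 Δ0: clk=1 h=1 c=0 f=0 b=1 g=1 a=0 d=0 e=0
  Δ1: clk:1→0, d:0→1
  Δ2: c:0→1
  Δ3: a:0→1
  (3Δ to stable)
t=6 Δ0: clk=0 h=1 c=1 f=0 b=1 g=1 a=1 d=1 e=0
  Δ1: clk:0→1
  Δ2: e:0→1
  (2Δ to stable)
t=7 Δ0: clk=1 h=1 c=1 f=0 b=1 g=1 a=1 d=1 e=1
  Δ1: clk:1→0, d:1→0
  Δ2: c:1→0
  Δ3: a:1→0
  (3Δ to stable)
t=8 Δ0: clk=0 h=1 c=0 f=0 b=1 g=1 a=0 d=0 e=1
  Δ1: clk:0→1
  Δ2: e:1→0
  (2Δ to stable)
t=9 Δ0: clk=1 h=1 c=0 f=0 b=1 g=1 a=0 d=0 e=0
  Δ1: clk:1→0, d:0→1
  Δ2: c:0→1
  Δ3: a:0→1
  (3Δ to stable)
t=10 Δ0: clk=0 h=1 c=1 f=0 b=1 g=1 a=1 d=1 e=0
  Δ1: clk:0→1
  Δ2: e:0→1
  (2Δ to stable)
t=11 Δ0: clk=1 h=1 c=1 f=0 b=1 g=1 a=1 d=1 e=1
  Δ1: clk:1→0, d:1→0
  Δ2: c:1→0
  Δ3: a:1→0
  (3Δ to stable)
t=12 Δ0: clk=0 h=1 c=0 f=0 b=1 g=1 a=0 d=0 e=1
  Δ1: clk:0→1
  Δ2: e:1→0
  (2Δ to stable)
t=13 Δ0: clk=1 h=1 c=0 f=0 b=1 g=1 a=0 d=0 e=0
  Δ1: clk:1→0, d:0→1
  Δ2: c:0→1
  Δ3: a:0→1
  (3Δ to stable)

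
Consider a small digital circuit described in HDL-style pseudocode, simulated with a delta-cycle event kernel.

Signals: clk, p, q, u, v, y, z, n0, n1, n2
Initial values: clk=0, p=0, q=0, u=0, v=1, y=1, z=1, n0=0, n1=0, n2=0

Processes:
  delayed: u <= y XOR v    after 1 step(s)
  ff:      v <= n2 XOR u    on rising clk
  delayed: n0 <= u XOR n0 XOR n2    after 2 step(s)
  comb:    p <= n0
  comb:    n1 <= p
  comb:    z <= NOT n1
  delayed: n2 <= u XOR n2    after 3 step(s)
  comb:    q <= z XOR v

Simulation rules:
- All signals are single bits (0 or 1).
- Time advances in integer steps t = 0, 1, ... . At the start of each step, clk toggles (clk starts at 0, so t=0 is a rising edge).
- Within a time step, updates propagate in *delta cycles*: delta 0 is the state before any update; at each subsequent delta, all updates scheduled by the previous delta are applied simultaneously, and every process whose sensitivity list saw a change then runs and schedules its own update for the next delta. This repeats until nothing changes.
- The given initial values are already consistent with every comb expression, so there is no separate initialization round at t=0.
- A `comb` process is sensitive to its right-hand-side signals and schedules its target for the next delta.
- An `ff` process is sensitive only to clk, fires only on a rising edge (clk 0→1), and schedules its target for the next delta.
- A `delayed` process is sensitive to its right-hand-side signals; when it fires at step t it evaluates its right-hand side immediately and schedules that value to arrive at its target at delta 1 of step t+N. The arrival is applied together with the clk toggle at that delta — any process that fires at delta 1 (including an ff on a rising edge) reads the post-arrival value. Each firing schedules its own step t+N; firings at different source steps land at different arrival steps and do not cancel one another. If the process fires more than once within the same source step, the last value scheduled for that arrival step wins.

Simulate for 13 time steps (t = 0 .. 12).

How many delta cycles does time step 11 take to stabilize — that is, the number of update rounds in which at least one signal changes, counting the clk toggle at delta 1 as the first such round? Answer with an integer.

t=0 Δ0: z=1 n1=0 y=1 n0=0 n2=0 q=0 p=0 v=1 u=0 clk=0
  Δ1: clk:0→1
  Δ2: v:1→0
  Δ3: q:0→1
  (3Δ to stable)
t=1 Δ0: z=1 n1=0 y=1 n0=0 n2=0 q=1 p=0 v=0 u=0 clk=1
  Δ1: u:0→1, clk:1→0
  (1Δ to stable)
t=2 Δ0: z=1 n1=0 y=1 n0=0 n2=0 q=1 p=0 v=0 u=1 clk=0
  Δ1: clk:0→1
  Δ2: v:0→1
  Δ3: q:1→0
  (3Δ to stable)
t=3 Δ0: z=1 n1=0 y=1 n0=0 n2=0 q=0 p=0 v=1 u=1 clk=1
  Δ1: n0:0→1, u:1→0, clk:1→0
  Δ2: p:0→1
  Δ3: n1:0→1
  Δ4: z:1→0
  Δ5: q:0→1
  (5Δ to stable)
t=4 Δ0: z=0 n1=1 y=1 n0=1 n2=0 q=1 p=1 v=1 u=0 clk=0
  Δ1: n2:0→1, clk:0→1
  (1Δ to stable)
t=5 Δ0: z=0 n1=1 y=1 n0=1 n2=1 q=1 p=1 v=1 u=0 clk=1
  Δ1: clk:1→0
  (1Δ to stable)
t=6 Δ0: z=0 n1=1 y=1 n0=1 n2=1 q=1 p=1 v=1 u=0 clk=0
  Δ1: n0:1→0, n2:1→0, clk:0→1
  Δ2: p:1→0, v:1→0
  Δ3: n1:1→0, q:1→0
  Δ4: z:0→1
  Δ5: q:0→1
  (5Δ to stable)
t=7 Δ0: z=1 n1=0 y=1 n0=0 n2=0 q=1 p=0 v=0 u=0 clk=1
  Δ1: n2:0→1, u:0→1, clk:1→0
  (1Δ to stable)
t=8 Δ0: z=1 n1=0 y=1 n0=0 n2=1 q=1 p=0 v=0 u=1 clk=0
  Δ1: clk:0→1
  (1Δ to stable)
t=9 Δ0: z=1 n1=0 y=1 n0=0 n2=1 q=1 p=0 v=0 u=1 clk=1
  Δ1: n2:1→0, clk:1→0
  (1Δ to stable)
t=10 Δ0: z=1 n1=0 y=1 n0=0 n2=0 q=1 p=0 v=0 u=1 clk=0
  Δ1: clk:0→1
  Δ2: v:0→1
  Δ3: q:1→0
  (3Δ to stable)
t=11 Δ0: z=1 n1=0 y=1 n0=0 n2=0 q=0 p=0 v=1 u=1 clk=1
  Δ1: n0:0→1, u:1→0, clk:1→0
  Δ2: p:0→1
  Δ3: n1:0→1
  Δ4: z:1→0
  Δ5: q:0→1
  (5Δ to stable)
t=12 Δ0: z=0 n1=1 y=1 n0=1 n2=0 q=1 p=1 v=1 u=0 clk=0
  Δ1: n2:0→1, clk:0→1
  (1Δ to stable)

5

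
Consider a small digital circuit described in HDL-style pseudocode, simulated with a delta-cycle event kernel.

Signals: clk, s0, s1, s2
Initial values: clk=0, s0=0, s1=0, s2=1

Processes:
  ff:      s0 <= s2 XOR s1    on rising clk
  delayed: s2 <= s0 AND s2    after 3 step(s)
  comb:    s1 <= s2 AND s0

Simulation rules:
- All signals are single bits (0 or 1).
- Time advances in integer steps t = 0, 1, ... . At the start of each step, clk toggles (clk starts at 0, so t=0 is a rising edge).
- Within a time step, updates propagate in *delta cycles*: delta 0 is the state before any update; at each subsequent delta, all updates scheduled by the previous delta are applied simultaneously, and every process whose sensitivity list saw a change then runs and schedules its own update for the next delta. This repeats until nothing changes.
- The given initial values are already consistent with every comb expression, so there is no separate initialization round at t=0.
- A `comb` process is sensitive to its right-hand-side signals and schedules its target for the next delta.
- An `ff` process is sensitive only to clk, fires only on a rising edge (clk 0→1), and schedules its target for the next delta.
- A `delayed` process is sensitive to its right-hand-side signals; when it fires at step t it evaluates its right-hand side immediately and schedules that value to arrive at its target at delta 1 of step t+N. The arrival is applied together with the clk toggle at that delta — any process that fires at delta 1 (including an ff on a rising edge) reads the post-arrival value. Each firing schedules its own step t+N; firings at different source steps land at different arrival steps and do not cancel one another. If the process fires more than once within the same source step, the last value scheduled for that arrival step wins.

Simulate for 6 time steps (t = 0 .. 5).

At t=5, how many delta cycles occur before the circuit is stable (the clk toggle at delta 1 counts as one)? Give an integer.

t=0 Δ0: clk=0 s2=1 s1=0 s0=0
  Δ1: clk:0→1
  Δ2: s0:0→1
  Δ3: s1:0→1
  (3Δ to stable)
t=1 Δ0: clk=1 s2=1 s1=1 s0=1
  Δ1: clk:1→0
  (1Δ to stable)
t=2 Δ0: clk=0 s2=1 s1=1 s0=1
  Δ1: clk:0→1
  Δ2: s0:1→0
  Δ3: s1:1→0
  (3Δ to stable)
t=3 Δ0: clk=1 s2=1 s1=0 s0=0
  Δ1: clk:1→0
  (1Δ to stable)
t=4 Δ0: clk=0 s2=1 s1=0 s0=0
  Δ1: clk:0→1
  Δ2: s0:0→1
  Δ3: s1:0→1
  (3Δ to stable)
t=5 Δ0: clk=1 s2=1 s1=1 s0=1
  Δ1: clk:1→0, s2:1→0
  Δ2: s1:1→0
  (2Δ to stable)

2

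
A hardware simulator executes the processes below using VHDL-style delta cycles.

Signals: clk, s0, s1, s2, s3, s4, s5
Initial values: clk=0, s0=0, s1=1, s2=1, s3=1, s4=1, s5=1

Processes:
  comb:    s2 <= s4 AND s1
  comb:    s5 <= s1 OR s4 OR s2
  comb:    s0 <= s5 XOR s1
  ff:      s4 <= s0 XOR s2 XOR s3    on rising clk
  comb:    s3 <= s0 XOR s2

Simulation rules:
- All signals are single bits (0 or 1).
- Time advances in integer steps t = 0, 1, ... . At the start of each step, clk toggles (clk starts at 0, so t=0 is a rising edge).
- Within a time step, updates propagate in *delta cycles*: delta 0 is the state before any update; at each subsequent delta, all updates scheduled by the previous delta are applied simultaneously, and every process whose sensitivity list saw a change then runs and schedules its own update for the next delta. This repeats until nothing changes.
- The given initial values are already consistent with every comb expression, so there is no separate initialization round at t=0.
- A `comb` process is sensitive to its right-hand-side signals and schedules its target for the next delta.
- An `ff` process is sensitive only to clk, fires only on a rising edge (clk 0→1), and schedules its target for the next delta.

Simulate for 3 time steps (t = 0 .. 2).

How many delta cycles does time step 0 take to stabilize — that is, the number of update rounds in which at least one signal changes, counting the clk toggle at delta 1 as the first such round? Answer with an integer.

t0.Δ0 s5=1 clk=0 s3=1 s0=0 s2=1 s1=1 s4=1
t0.Δ1 s5=1 clk=1 s3=1 s0=0 s2=1 s1=1 s4=1
t0.Δ2 s5=1 clk=1 s3=1 s0=0 s2=1 s1=1 s4=0
t0.Δ3 s5=1 clk=1 s3=1 s0=0 s2=0 s1=1 s4=0
t0.Δ4 s5=1 clk=1 s3=0 s0=0 s2=0 s1=1 s4=0
t1.Δ0 s5=1 clk=1 s3=0 s0=0 s2=0 s1=1 s4=0
t1.Δ1 s5=1 clk=0 s3=0 s0=0 s2=0 s1=1 s4=0
t2.Δ0 s5=1 clk=0 s3=0 s0=0 s2=0 s1=1 s4=0
t2.Δ1 s5=1 clk=1 s3=0 s0=0 s2=0 s1=1 s4=0

4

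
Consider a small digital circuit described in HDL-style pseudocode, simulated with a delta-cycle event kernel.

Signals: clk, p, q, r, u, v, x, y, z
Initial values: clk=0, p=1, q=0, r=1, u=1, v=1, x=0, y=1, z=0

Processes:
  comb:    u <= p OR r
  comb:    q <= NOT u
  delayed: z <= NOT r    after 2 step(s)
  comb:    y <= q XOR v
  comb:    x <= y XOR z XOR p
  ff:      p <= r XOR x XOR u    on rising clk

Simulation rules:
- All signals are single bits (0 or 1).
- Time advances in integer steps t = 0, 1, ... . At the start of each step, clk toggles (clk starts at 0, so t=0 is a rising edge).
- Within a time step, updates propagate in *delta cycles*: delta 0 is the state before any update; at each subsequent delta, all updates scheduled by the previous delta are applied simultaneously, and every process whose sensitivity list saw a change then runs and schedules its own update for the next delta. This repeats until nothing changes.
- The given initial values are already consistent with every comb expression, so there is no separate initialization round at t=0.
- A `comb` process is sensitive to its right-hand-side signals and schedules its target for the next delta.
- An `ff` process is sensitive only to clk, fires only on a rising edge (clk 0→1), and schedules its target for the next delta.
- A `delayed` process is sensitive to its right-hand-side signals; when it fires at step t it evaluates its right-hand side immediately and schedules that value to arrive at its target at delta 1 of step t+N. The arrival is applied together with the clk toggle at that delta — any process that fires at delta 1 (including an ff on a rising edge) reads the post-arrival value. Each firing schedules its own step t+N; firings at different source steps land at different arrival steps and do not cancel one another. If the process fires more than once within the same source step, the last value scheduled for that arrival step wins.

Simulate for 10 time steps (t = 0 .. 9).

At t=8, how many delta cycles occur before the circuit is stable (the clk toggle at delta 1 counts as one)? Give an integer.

t0.Δ0 q=0 u=1 r=1 v=1 p=1 x=0 z=0 y=1 clk=0
t0.Δ1 q=0 u=1 r=1 v=1 p=1 x=0 z=0 y=1 clk=1
t0.Δ2 q=0 u=1 r=1 v=1 p=0 x=0 z=0 y=1 clk=1
t0.Δ3 q=0 u=1 r=1 v=1 p=0 x=1 z=0 y=1 clk=1
t1.Δ0 q=0 u=1 r=1 v=1 p=0 x=1 z=0 y=1 clk=1
t1.Δ1 q=0 u=1 r=1 v=1 p=0 x=1 z=0 y=1 clk=0
t2.Δ0 q=0 u=1 r=1 v=1 p=0 x=1 z=0 y=1 clk=0
t2.Δ1 q=0 u=1 r=1 v=1 p=0 x=1 z=0 y=1 clk=1
t2.Δ2 q=0 u=1 r=1 v=1 p=1 x=1 z=0 y=1 clk=1
t2.Δ3 q=0 u=1 r=1 v=1 p=1 x=0 z=0 y=1 clk=1
t3.Δ0 q=0 u=1 r=1 v=1 p=1 x=0 z=0 y=1 clk=1
t3.Δ1 q=0 u=1 r=1 v=1 p=1 x=0 z=0 y=1 clk=0
t4.Δ0 q=0 u=1 r=1 v=1 p=1 x=0 z=0 y=1 clk=0
t4.Δ1 q=0 u=1 r=1 v=1 p=1 x=0 z=0 y=1 clk=1
t4.Δ2 q=0 u=1 r=1 v=1 p=0 x=0 z=0 y=1 clk=1
t4.Δ3 q=0 u=1 r=1 v=1 p=0 x=1 z=0 y=1 clk=1
t5.Δ0 q=0 u=1 r=1 v=1 p=0 x=1 z=0 y=1 clk=1
t5.Δ1 q=0 u=1 r=1 v=1 p=0 x=1 z=0 y=1 clk=0
t6.Δ0 q=0 u=1 r=1 v=1 p=0 x=1 z=0 y=1 clk=0
t6.Δ1 q=0 u=1 r=1 v=1 p=0 x=1 z=0 y=1 clk=1
t6.Δ2 q=0 u=1 r=1 v=1 p=1 x=1 z=0 y=1 clk=1
t6.Δ3 q=0 u=1 r=1 v=1 p=1 x=0 z=0 y=1 clk=1
t7.Δ0 q=0 u=1 r=1 v=1 p=1 x=0 z=0 y=1 clk=1
t7.Δ1 q=0 u=1 r=1 v=1 p=1 x=0 z=0 y=1 clk=0
t8.Δ0 q=0 u=1 r=1 v=1 p=1 x=0 z=0 y=1 clk=0
t8.Δ1 q=0 u=1 r=1 v=1 p=1 x=0 z=0 y=1 clk=1
t8.Δ2 q=0 u=1 r=1 v=1 p=0 x=0 z=0 y=1 clk=1
t8.Δ3 q=0 u=1 r=1 v=1 p=0 x=1 z=0 y=1 clk=1
t9.Δ0 q=0 u=1 r=1 v=1 p=0 x=1 z=0 y=1 clk=1
t9.Δ1 q=0 u=1 r=1 v=1 p=0 x=1 z=0 y=1 clk=0

3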